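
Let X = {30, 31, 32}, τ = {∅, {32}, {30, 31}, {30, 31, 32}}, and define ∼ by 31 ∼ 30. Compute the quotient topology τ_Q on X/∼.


X/∼ = {[30=31], [32]}; |τ_Q| = 4.

Equivalence classes: [30=31], [32].
Quotient map π: X → X/∼ sends 30 ↦ [30=31], 31 ↦ [30=31], 32 ↦ [32].
For each subset V ⊆ X/∼, compute π^{-1}(V) ⊆ X and check whether π^{-1}(V) ∈ τ. V is open in τ_Q iff π^{-1}(V) ∈ τ.
  V = {}: π^{-1}(V) = ∅ ∈ τ ✓.
  V = {[30=31]}: π^{-1}(V) = {30, 31} ∈ τ ✓.
  V = {[32]}: π^{-1}(V) = {32} ∈ τ ✓.
  V = {[30=31], [32]}: π^{-1}(V) = {30, 31, 32} ∈ τ ✓.
Open sets in the quotient: τ_Q = {{}, {[30=31]}, {[32]}, {[30=31], [32]}} (4 elements).


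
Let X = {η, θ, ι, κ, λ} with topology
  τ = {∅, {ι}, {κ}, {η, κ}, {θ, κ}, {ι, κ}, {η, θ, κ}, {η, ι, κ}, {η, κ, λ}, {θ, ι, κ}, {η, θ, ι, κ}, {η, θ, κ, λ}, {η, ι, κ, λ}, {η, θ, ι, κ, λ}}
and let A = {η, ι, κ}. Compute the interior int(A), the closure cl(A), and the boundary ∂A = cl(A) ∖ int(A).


int(A) = {η, ι, κ}, cl(A) = {η, θ, ι, κ, λ}, ∂A = {θ, λ}.

Closed sets in (X, τ) are complements of opens:
  closed(X, τ) = {∅, {θ}, {ι}, {λ}, {η, λ}, {θ, ι}, {θ, λ}, {ι, λ}, {η, θ, λ}, {η, ι, λ}, {θ, ι, λ}, {η, θ, ι, λ}, {η, θ, κ, λ}, {η, θ, ι, κ, λ}}.
int(A) = ⋃ {U ∈ τ : U ⊆ A}. Opens contained in A: ∅, {ι}, {κ}, {η, κ}, {ι, κ}, {η, ι, κ}.
Taking the union of these: int(A) = {η, ι, κ}.
cl(A) = ⋂ {C closed : A ⊆ C}. Closed sets containing A: {η, θ, ι, κ, λ}.
Intersecting these: cl(A) = {η, θ, ι, κ, λ}.
∂A = cl(A) ∖ int(A) = {η, θ, ι, κ, λ} ∖ {η, ι, κ} = {θ, λ}.


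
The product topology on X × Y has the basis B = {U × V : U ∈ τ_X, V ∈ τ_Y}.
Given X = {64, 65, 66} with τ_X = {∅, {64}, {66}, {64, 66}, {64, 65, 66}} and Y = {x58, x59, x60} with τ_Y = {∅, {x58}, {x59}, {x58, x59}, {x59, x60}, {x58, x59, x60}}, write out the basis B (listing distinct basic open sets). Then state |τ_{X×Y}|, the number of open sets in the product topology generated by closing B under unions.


Basis B = {∅ × ∅, {64} × {x58}, {64} × {x59}, {66} × {x58}, {66} × {x59}, {64} × {x58, x59}, {64, 66} × {x58}, {64} × {x59, x60}, {64, 66} × {x59}, {66} × {x58, x59}, {66} × {x59, x60}, {64} × {x58, x59, x60}, {64, 65, 66} × {x58}, {64, 65, 66} × {x59}, {66} × {x58, x59, x60}, {64, 66} × {x58, x59}, {64, 66} × {x59, x60}, {64, 66} × {x58, x59, x60}, {64, 65, 66} × {x58, x59}, {64, 65, 66} × {x59, x60}, {64, 65, 66} × {x58, x59, x60}}; |τ_{X×Y}| = 70.

Enumerate products U × V with U ∈ τ_X, V ∈ τ_Y (deduplicated):
  ∅ × ∅ = {} (∅)
  {64} × {x58} = {(64,x58)}
  {64} × {x59} = {(64,x59)}
  {66} × {x58} = {(66,x58)}
  {66} × {x59} = {(66,x59)}
  {64} × {x58, x59} = {(64,x58), (64,x59)}
  {64, 66} × {x58} = {(64,x58), (66,x58)}
  {64} × {x59, x60} = {(64,x59), (64,x60)}
  {64, 66} × {x59} = {(64,x59), (66,x59)}
  {66} × {x58, x59} = {(66,x58), (66,x59)}
  {66} × {x59, x60} = {(66,x59), (66,x60)}
  {64} × {x58, x59, x60} = {(64,x58), (64,x59), (64,x60)}
  {64, 65, 66} × {x58} = {(64,x58), (65,x58), (66,x58)}
  {64, 65, 66} × {x59} = {(64,x59), (65,x59), (66,x59)}
  {66} × {x58, x59, x60} = {(66,x58), (66,x59), (66,x60)}
  {64, 66} × {x58, x59} = {(64,x58), (64,x59), (66,x58), (66,x59)}
  {64, 66} × {x59, x60} = {(64,x59), (64,x60), (66,x59), (66,x60)}
  {64, 66} × {x58, x59, x60} = {(64,x58), (64,x59), (64,x60), (66,x58), (66,x59), (66,x60)}
  {64, 65, 66} × {x58, x59} = {(64,x58), (64,x59), (65,x58), (65,x59), (66,x58), (66,x59)}
  {64, 65, 66} × {x59, x60} = {(64,x59), (64,x60), (65,x59), (65,x60), (66,x59), (66,x60)}
  {64, 65, 66} × {x58, x59, x60} = {(64,x58), (64,x59), (64,x60), (65,x58), (65,x59), (65,x60), (66,x58), (66,x59), (66,x60)}
These 21 distinct sets form the basis B.
Close under arbitrary unions to get τ_{X×Y}; counting gives |τ_{X×Y}| = 70.


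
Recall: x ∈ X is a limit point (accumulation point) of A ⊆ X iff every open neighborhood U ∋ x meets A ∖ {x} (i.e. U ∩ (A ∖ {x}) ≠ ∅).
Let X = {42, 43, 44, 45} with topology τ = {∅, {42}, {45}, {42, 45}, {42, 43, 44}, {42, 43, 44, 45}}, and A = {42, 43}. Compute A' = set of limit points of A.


A' = {43, 44}

For each x ∈ X, list the open sets U ∈ τ with x ∈ U, then check whether U ∩ (A ∖ {x}) ≠ ∅ for every such U.
  x = 42: open {42} ∋ x has {42} ∩ (A ∖ {42}) = ∅, so x is NOT a limit point.
  x = 43: opens ∋ x are {42, 43, 44}, {42, 43, 44, 45}; each meets A ∖ {43}, so x IS a limit point.
  x = 44: opens ∋ x are {42, 43, 44}, {42, 43, 44, 45}; each meets A ∖ {44}, so x IS a limit point.
  x = 45: open {45} ∋ x has {45} ∩ (A ∖ {45}) = ∅, so x is NOT a limit point.
Collecting: A' = {43, 44}.


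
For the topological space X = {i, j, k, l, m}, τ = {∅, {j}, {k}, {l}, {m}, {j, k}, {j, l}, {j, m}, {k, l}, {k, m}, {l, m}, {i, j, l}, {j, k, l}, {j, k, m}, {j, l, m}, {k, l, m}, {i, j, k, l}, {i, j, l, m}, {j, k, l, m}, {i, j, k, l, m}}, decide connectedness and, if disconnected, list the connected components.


(X, τ) is disconnected; components = [{k}, {m}, {i, j, l}].

Find clopen sets (U ∈ τ with X ∖ U ∈ τ):
  U = ∅, X ∖ U = {i, j, k, l, m} — both open, so U is clopen.
  U = {k}, X ∖ U = {i, j, l, m} — both open, so U is clopen.
  U = {m}, X ∖ U = {i, j, k, l} — both open, so U is clopen.
  U = {k, m}, X ∖ U = {i, j, l} — both open, so U is clopen.
  U = {i, j, l}, X ∖ U = {k, m} — both open, so U is clopen.
  U = {i, j, k, l}, X ∖ U = {m} — both open, so U is clopen.
  U = {i, j, l, m}, X ∖ U = {k} — both open, so U is clopen.
  U = {i, j, k, l, m}, X ∖ U = ∅ — both open, so U is clopen.
Nontrivial clopen(s) exist: e.g. {i, j, l, m}. So (X, τ) is disconnected.
Compute connected components by grouping points that agree on all clopens:
  component: {k}
  component: {m}
  component: {i, j, l}


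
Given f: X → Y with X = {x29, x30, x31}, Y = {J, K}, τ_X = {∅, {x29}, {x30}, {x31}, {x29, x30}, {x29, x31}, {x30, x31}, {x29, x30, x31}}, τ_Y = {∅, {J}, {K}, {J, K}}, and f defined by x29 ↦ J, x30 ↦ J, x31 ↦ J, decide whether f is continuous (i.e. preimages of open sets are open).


f IS continuous.

Compute f^{-1}(U) for each U ∈ τ_Y:
  U = ∅: f^{-1}(U) = ∅ ∈ τ_X ✓.
  U = {J}: f^{-1}(U) = {x29, x30, x31} ∈ τ_X ✓.
  U = {K}: f^{-1}(U) = ∅ ∈ τ_X ✓.
  U = {J, K}: f^{-1}(U) = {x29, x30, x31} ∈ τ_X ✓.
Every preimage lies in τ_X, so f IS continuous.


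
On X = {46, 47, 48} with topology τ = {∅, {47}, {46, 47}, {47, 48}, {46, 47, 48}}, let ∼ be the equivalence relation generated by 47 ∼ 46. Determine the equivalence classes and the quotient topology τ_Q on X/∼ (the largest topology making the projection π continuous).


X/∼ = {[46=47], [48]}; |τ_Q| = 3.

Equivalence classes: [46=47], [48].
Quotient map π: X → X/∼ sends 46 ↦ [46=47], 47 ↦ [46=47], 48 ↦ [48].
For each subset V ⊆ X/∼, compute π^{-1}(V) ⊆ X and check whether π^{-1}(V) ∈ τ. V is open in τ_Q iff π^{-1}(V) ∈ τ.
  V = {}: π^{-1}(V) = ∅ ∈ τ ✓.
  V = {[46=47]}: π^{-1}(V) = {46, 47} ∈ τ ✓.
  V = {[48]}: π^{-1}(V) = {48} ∉ τ ✗.
  V = {[46=47], [48]}: π^{-1}(V) = {46, 47, 48} ∈ τ ✓.
Open sets in the quotient: τ_Q = {{}, {[46=47]}, {[46=47], [48]}} (3 elements).


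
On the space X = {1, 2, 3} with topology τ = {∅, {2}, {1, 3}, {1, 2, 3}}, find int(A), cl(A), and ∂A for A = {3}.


int(A) = ∅, cl(A) = {1, 3}, ∂A = {1, 3}.

Closed sets in (X, τ) are complements of opens:
  closed(X, τ) = {∅, {2}, {1, 3}, {1, 2, 3}}.
int(A) = ⋃ {U ∈ τ : U ⊆ A}. Opens contained in A: ∅.
Taking the union of these: int(A) = ∅.
cl(A) = ⋂ {C closed : A ⊆ C}. Closed sets containing A: {1, 3}, {1, 2, 3}.
Intersecting these: cl(A) = {1, 3}.
∂A = cl(A) ∖ int(A) = {1, 3} ∖ ∅ = {1, 3}.


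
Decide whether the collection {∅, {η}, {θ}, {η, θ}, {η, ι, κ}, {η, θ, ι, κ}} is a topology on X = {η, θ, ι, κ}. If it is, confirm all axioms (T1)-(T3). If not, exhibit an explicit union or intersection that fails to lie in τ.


τ IS a topology on X.

Axiom (T1): ∅ ∈ τ? Yes; X ∈ τ? Yes.
Axiom (T2/T3): check pairwise unions and intersections of members of τ.
All pairwise intersections and unions checked — each lies in τ. Therefore τ satisfies (T1), (T2), (T3): it IS a topology on X.


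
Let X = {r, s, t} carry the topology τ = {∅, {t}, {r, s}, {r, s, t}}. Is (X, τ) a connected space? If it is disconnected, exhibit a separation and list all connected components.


(X, τ) is disconnected; components = [{t}, {r, s}].

Find clopen sets (U ∈ τ with X ∖ U ∈ τ):
  U = ∅, X ∖ U = {r, s, t} — both open, so U is clopen.
  U = {t}, X ∖ U = {r, s} — both open, so U is clopen.
  U = {r, s}, X ∖ U = {t} — both open, so U is clopen.
  U = {r, s, t}, X ∖ U = ∅ — both open, so U is clopen.
Nontrivial clopen(s) exist: e.g. {t}. So (X, τ) is disconnected.
Compute connected components by grouping points that agree on all clopens:
  component: {t}
  component: {r, s}


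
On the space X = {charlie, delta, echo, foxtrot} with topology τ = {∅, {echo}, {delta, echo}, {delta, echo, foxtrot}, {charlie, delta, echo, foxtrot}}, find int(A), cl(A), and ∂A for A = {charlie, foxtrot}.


int(A) = ∅, cl(A) = {charlie, foxtrot}, ∂A = {charlie, foxtrot}.

Closed sets in (X, τ) are complements of opens:
  closed(X, τ) = {∅, {charlie}, {charlie, foxtrot}, {charlie, delta, foxtrot}, {charlie, delta, echo, foxtrot}}.
int(A) = ⋃ {U ∈ τ : U ⊆ A}. Opens contained in A: ∅.
Taking the union of these: int(A) = ∅.
cl(A) = ⋂ {C closed : A ⊆ C}. Closed sets containing A: {charlie, foxtrot}, {charlie, delta, foxtrot}, {charlie, delta, echo, foxtrot}.
Intersecting these: cl(A) = {charlie, foxtrot}.
∂A = cl(A) ∖ int(A) = {charlie, foxtrot} ∖ ∅ = {charlie, foxtrot}.


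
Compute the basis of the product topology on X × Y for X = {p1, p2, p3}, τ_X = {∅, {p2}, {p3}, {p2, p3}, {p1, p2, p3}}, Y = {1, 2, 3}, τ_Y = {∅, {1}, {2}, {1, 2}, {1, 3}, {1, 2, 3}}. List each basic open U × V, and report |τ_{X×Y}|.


Basis B = {∅ × ∅, {p2} × {1}, {p2} × {2}, {p3} × {1}, {p3} × {2}, {p2} × {1, 2}, {p2} × {1, 3}, {p2, p3} × {1}, {p2, p3} × {2}, {p3} × {1, 2}, {p3} × {1, 3}, {p1, p2, p3} × {1}, {p1, p2, p3} × {2}, {p2} × {1, 2, 3}, {p3} × {1, 2, 3}, {p2, p3} × {1, 2}, {p2, p3} × {1, 3}, {p1, p2, p3} × {1, 2}, {p1, p2, p3} × {1, 3}, {p2, p3} × {1, 2, 3}, {p1, p2, p3} × {1, 2, 3}}; |τ_{X×Y}| = 70.

Enumerate products U × V with U ∈ τ_X, V ∈ τ_Y (deduplicated):
  ∅ × ∅ = {} (∅)
  {p2} × {1} = {(p2,1)}
  {p2} × {2} = {(p2,2)}
  {p3} × {1} = {(p3,1)}
  {p3} × {2} = {(p3,2)}
  {p2} × {1, 2} = {(p2,1), (p2,2)}
  {p2} × {1, 3} = {(p2,1), (p2,3)}
  {p2, p3} × {1} = {(p2,1), (p3,1)}
  {p2, p3} × {2} = {(p2,2), (p3,2)}
  {p3} × {1, 2} = {(p3,1), (p3,2)}
  {p3} × {1, 3} = {(p3,1), (p3,3)}
  {p1, p2, p3} × {1} = {(p1,1), (p2,1), (p3,1)}
  {p1, p2, p3} × {2} = {(p1,2), (p2,2), (p3,2)}
  {p2} × {1, 2, 3} = {(p2,1), (p2,2), (p2,3)}
  {p3} × {1, 2, 3} = {(p3,1), (p3,2), (p3,3)}
  {p2, p3} × {1, 2} = {(p2,1), (p2,2), (p3,1), (p3,2)}
  {p2, p3} × {1, 3} = {(p2,1), (p2,3), (p3,1), (p3,3)}
  {p1, p2, p3} × {1, 2} = {(p1,1), (p1,2), (p2,1), (p2,2), (p3,1), (p3,2)}
  {p1, p2, p3} × {1, 3} = {(p1,1), (p1,3), (p2,1), (p2,3), (p3,1), (p3,3)}
  {p2, p3} × {1, 2, 3} = {(p2,1), (p2,2), (p2,3), (p3,1), (p3,2), (p3,3)}
  {p1, p2, p3} × {1, 2, 3} = {(p1,1), (p1,2), (p1,3), (p2,1), (p2,2), (p2,3), (p3,1), (p3,2), (p3,3)}
These 21 distinct sets form the basis B.
Close under arbitrary unions to get τ_{X×Y}; counting gives |τ_{X×Y}| = 70.


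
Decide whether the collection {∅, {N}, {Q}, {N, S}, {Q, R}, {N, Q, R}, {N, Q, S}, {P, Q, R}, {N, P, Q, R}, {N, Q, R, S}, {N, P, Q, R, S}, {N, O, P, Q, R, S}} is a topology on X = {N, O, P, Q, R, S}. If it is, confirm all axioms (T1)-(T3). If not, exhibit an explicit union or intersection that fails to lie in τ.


τ is NOT a topology on X.

Axiom (T1): ∅ ∈ τ? Yes; X ∈ τ? Yes.
Axiom (T2/T3): check pairwise unions and intersections of members of τ.
Counterexample for (T2): {N} ∪ {Q} = {N, Q} ∉ τ. Therefore τ is NOT a topology.


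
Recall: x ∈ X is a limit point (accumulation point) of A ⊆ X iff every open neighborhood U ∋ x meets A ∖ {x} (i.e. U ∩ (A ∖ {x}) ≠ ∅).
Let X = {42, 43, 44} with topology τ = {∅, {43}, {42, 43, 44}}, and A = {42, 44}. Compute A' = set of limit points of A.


A' = {42, 44}

For each x ∈ X, list the open sets U ∈ τ with x ∈ U, then check whether U ∩ (A ∖ {x}) ≠ ∅ for every such U.
  x = 42: opens ∋ x are {42, 43, 44}; each meets A ∖ {42}, so x IS a limit point.
  x = 43: open {43} ∋ x has {43} ∩ (A ∖ {43}) = ∅, so x is NOT a limit point.
  x = 44: opens ∋ x are {42, 43, 44}; each meets A ∖ {44}, so x IS a limit point.
Collecting: A' = {42, 44}.


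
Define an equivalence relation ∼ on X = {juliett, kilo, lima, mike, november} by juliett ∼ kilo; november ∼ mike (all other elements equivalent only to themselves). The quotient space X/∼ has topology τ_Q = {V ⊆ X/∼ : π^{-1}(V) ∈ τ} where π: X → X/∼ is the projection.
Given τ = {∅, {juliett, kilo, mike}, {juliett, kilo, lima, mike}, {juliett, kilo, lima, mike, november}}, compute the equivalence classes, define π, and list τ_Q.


X/∼ = {[juliett=kilo], [lima], [mike=november]}; |τ_Q| = 2.

Equivalence classes: [juliett=kilo], [lima], [mike=november].
Quotient map π: X → X/∼ sends juliett ↦ [juliett=kilo], kilo ↦ [juliett=kilo], lima ↦ [lima], mike ↦ [mike=november], november ↦ [mike=november].
For each subset V ⊆ X/∼, compute π^{-1}(V) ⊆ X and check whether π^{-1}(V) ∈ τ. V is open in τ_Q iff π^{-1}(V) ∈ τ.
  V = {}: π^{-1}(V) = ∅ ∈ τ ✓.
  V = {[juliett=kilo]}: π^{-1}(V) = {juliett, kilo} ∉ τ ✗.
  V = {[lima]}: π^{-1}(V) = {lima} ∉ τ ✗.
  V = {[juliett=kilo], [lima]}: π^{-1}(V) = {juliett, kilo, lima} ∉ τ ✗.
  V = {[mike=november]}: π^{-1}(V) = {mike, november} ∉ τ ✗.
  V = {[juliett=kilo], [mike=november]}: π^{-1}(V) = {juliett, kilo, mike, november} ∉ τ ✗.
  V = {[lima], [mike=november]}: π^{-1}(V) = {lima, mike, november} ∉ τ ✗.
  V = {[juliett=kilo], [lima], [mike=november]}: π^{-1}(V) = {juliett, kilo, lima, mike, november} ∈ τ ✓.
Open sets in the quotient: τ_Q = {{}, {[juliett=kilo], [lima], [mike=november]}} (2 elements).


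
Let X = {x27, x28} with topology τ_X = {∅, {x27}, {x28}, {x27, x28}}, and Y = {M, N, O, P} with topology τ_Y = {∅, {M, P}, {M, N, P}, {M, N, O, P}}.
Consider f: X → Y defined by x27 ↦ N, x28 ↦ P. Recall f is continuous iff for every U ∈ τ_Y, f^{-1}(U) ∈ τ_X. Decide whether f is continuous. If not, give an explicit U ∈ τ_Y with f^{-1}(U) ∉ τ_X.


f IS continuous.

Compute f^{-1}(U) for each U ∈ τ_Y:
  U = ∅: f^{-1}(U) = ∅ ∈ τ_X ✓.
  U = {M, P}: f^{-1}(U) = {x28} ∈ τ_X ✓.
  U = {M, N, P}: f^{-1}(U) = {x27, x28} ∈ τ_X ✓.
  U = {M, N, O, P}: f^{-1}(U) = {x27, x28} ∈ τ_X ✓.
Every preimage lies in τ_X, so f IS continuous.


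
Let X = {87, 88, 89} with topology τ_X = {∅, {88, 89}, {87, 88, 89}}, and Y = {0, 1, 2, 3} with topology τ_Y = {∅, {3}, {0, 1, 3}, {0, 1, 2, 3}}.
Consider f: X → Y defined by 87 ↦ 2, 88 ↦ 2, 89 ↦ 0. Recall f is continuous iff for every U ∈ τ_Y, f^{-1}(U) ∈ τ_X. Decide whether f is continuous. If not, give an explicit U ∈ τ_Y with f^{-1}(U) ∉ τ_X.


f is NOT continuous.

Compute f^{-1}(U) for each U ∈ τ_Y:
  U = ∅: f^{-1}(U) = ∅ ∈ τ_X ✓.
  U = {3}: f^{-1}(U) = ∅ ∈ τ_X ✓.
  U = {0, 1, 3}: f^{-1}(U) = {89} ∉ τ_X ✗.
  U = {0, 1, 2, 3}: f^{-1}(U) = {87, 88, 89} ∈ τ_X ✓.
Found U = {0, 1, 3} with f^{-1}(U) = {89} not in τ_X. Therefore f is NOT continuous.


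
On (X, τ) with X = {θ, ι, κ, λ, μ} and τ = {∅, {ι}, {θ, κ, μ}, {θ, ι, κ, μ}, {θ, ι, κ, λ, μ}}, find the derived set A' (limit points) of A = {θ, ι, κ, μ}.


A' = {θ, κ, λ, μ}

For each x ∈ X, list the open sets U ∈ τ with x ∈ U, then check whether U ∩ (A ∖ {x}) ≠ ∅ for every such U.
  x = θ: opens ∋ x are {θ, κ, μ}, {θ, ι, κ, μ}, {θ, ι, κ, λ, μ}; each meets A ∖ {θ}, so x IS a limit point.
  x = ι: open {ι} ∋ x has {ι} ∩ (A ∖ {ι}) = ∅, so x is NOT a limit point.
  x = κ: opens ∋ x are {θ, κ, μ}, {θ, ι, κ, μ}, {θ, ι, κ, λ, μ}; each meets A ∖ {κ}, so x IS a limit point.
  x = λ: opens ∋ x are {θ, ι, κ, λ, μ}; each meets A ∖ {λ}, so x IS a limit point.
  x = μ: opens ∋ x are {θ, κ, μ}, {θ, ι, κ, μ}, {θ, ι, κ, λ, μ}; each meets A ∖ {μ}, so x IS a limit point.
Collecting: A' = {θ, κ, λ, μ}.


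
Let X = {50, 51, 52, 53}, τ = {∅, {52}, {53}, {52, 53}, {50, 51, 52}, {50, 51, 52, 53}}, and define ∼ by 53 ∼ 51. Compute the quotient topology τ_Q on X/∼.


X/∼ = {[50], [51=53], [52]}; |τ_Q| = 3.

Equivalence classes: [50], [51=53], [52].
Quotient map π: X → X/∼ sends 50 ↦ [50], 51 ↦ [51=53], 52 ↦ [52], 53 ↦ [51=53].
For each subset V ⊆ X/∼, compute π^{-1}(V) ⊆ X and check whether π^{-1}(V) ∈ τ. V is open in τ_Q iff π^{-1}(V) ∈ τ.
  V = {}: π^{-1}(V) = ∅ ∈ τ ✓.
  V = {[50]}: π^{-1}(V) = {50} ∉ τ ✗.
  V = {[51=53]}: π^{-1}(V) = {51, 53} ∉ τ ✗.
  V = {[50], [51=53]}: π^{-1}(V) = {50, 51, 53} ∉ τ ✗.
  V = {[52]}: π^{-1}(V) = {52} ∈ τ ✓.
  V = {[50], [52]}: π^{-1}(V) = {50, 52} ∉ τ ✗.
  V = {[51=53], [52]}: π^{-1}(V) = {51, 52, 53} ∉ τ ✗.
  V = {[50], [51=53], [52]}: π^{-1}(V) = {50, 51, 52, 53} ∈ τ ✓.
Open sets in the quotient: τ_Q = {{}, {[52]}, {[50], [51=53], [52]}} (3 elements).


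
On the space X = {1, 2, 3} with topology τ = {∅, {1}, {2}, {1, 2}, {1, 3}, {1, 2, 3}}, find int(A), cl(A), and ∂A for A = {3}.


int(A) = ∅, cl(A) = {3}, ∂A = {3}.

Closed sets in (X, τ) are complements of opens:
  closed(X, τ) = {∅, {2}, {3}, {1, 3}, {2, 3}, {1, 2, 3}}.
int(A) = ⋃ {U ∈ τ : U ⊆ A}. Opens contained in A: ∅.
Taking the union of these: int(A) = ∅.
cl(A) = ⋂ {C closed : A ⊆ C}. Closed sets containing A: {3}, {1, 3}, {2, 3}, {1, 2, 3}.
Intersecting these: cl(A) = {3}.
∂A = cl(A) ∖ int(A) = {3} ∖ ∅ = {3}.


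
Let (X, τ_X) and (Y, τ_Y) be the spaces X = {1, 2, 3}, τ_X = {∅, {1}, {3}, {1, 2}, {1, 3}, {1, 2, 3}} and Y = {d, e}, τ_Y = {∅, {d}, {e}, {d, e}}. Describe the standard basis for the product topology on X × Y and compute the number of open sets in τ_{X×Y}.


Basis B = {∅ × ∅, {1} × {d}, {1} × {e}, {3} × {d}, {3} × {e}, {1} × {d, e}, {1, 2} × {d}, {1, 3} × {d}, {1, 2} × {e}, {1, 3} × {e}, {3} × {d, e}, {1, 2, 3} × {d}, {1, 2, 3} × {e}, {1, 2} × {d, e}, {1, 3} × {d, e}, {1, 2, 3} × {d, e}}; |τ_{X×Y}| = 36.

Enumerate products U × V with U ∈ τ_X, V ∈ τ_Y (deduplicated):
  ∅ × ∅ = {} (∅)
  {1} × {d} = {(1,d)}
  {1} × {e} = {(1,e)}
  {3} × {d} = {(3,d)}
  {3} × {e} = {(3,e)}
  {1} × {d, e} = {(1,d), (1,e)}
  {1, 2} × {d} = {(1,d), (2,d)}
  {1, 3} × {d} = {(1,d), (3,d)}
  {1, 2} × {e} = {(1,e), (2,e)}
  {1, 3} × {e} = {(1,e), (3,e)}
  {3} × {d, e} = {(3,d), (3,e)}
  {1, 2, 3} × {d} = {(1,d), (2,d), (3,d)}
  {1, 2, 3} × {e} = {(1,e), (2,e), (3,e)}
  {1, 2} × {d, e} = {(1,d), (1,e), (2,d), (2,e)}
  {1, 3} × {d, e} = {(1,d), (1,e), (3,d), (3,e)}
  {1, 2, 3} × {d, e} = {(1,d), (1,e), (2,d), (2,e), (3,d), (3,e)}
These 16 distinct sets form the basis B.
Close under arbitrary unions to get τ_{X×Y}; counting gives |τ_{X×Y}| = 36.


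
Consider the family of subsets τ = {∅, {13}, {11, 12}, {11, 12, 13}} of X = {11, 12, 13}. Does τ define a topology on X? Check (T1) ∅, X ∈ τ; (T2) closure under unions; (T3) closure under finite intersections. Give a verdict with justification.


τ IS a topology on X.

Axiom (T1): ∅ ∈ τ? Yes; X ∈ τ? Yes.
Axiom (T2/T3): check pairwise unions and intersections of members of τ.
All pairwise intersections and unions checked — each lies in τ. Therefore τ satisfies (T1), (T2), (T3): it IS a topology on X.


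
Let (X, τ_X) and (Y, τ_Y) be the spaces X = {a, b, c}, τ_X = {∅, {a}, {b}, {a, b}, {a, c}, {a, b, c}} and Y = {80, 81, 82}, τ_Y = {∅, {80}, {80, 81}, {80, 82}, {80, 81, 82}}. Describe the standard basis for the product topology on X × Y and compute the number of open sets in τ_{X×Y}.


Basis B = {∅ × ∅, {a} × {80}, {b} × {80}, {a} × {80, 81}, {a} × {80, 82}, {a, b} × {80}, {a, c} × {80}, {b} × {80, 81}, {b} × {80, 82}, {a} × {80, 81, 82}, {a, b, c} × {80}, {b} × {80, 81, 82}, {a, b} × {80, 81}, {a, c} × {80, 81}, {a, b} × {80, 82}, {a, c} × {80, 82}, {a, b} × {80, 81, 82}, {a, c} × {80, 81, 82}, {a, b, c} × {80, 81}, {a, b, c} × {80, 82}, {a, b, c} × {80, 81, 82}}; |τ_{X×Y}| = 70.

Enumerate products U × V with U ∈ τ_X, V ∈ τ_Y (deduplicated):
  ∅ × ∅ = {} (∅)
  {a} × {80} = {(a,80)}
  {b} × {80} = {(b,80)}
  {a} × {80, 81} = {(a,80), (a,81)}
  {a} × {80, 82} = {(a,80), (a,82)}
  {a, b} × {80} = {(a,80), (b,80)}
  {a, c} × {80} = {(a,80), (c,80)}
  {b} × {80, 81} = {(b,80), (b,81)}
  {b} × {80, 82} = {(b,80), (b,82)}
  {a} × {80, 81, 82} = {(a,80), (a,81), (a,82)}
  {a, b, c} × {80} = {(a,80), (b,80), (c,80)}
  {b} × {80, 81, 82} = {(b,80), (b,81), (b,82)}
  {a, b} × {80, 81} = {(a,80), (a,81), (b,80), (b,81)}
  {a, c} × {80, 81} = {(a,80), (a,81), (c,80), (c,81)}
  {a, b} × {80, 82} = {(a,80), (a,82), (b,80), (b,82)}
  {a, c} × {80, 82} = {(a,80), (a,82), (c,80), (c,82)}
  {a, b} × {80, 81, 82} = {(a,80), (a,81), (a,82), (b,80), (b,81), (b,82)}
  {a, c} × {80, 81, 82} = {(a,80), (a,81), (a,82), (c,80), (c,81), (c,82)}
  {a, b, c} × {80, 81} = {(a,80), (a,81), (b,80), (b,81), (c,80), (c,81)}
  {a, b, c} × {80, 82} = {(a,80), (a,82), (b,80), (b,82), (c,80), (c,82)}
  {a, b, c} × {80, 81, 82} = {(a,80), (a,81), (a,82), (b,80), (b,81), (b,82), (c,80), (c,81), (c,82)}
These 21 distinct sets form the basis B.
Close under arbitrary unions to get τ_{X×Y}; counting gives |τ_{X×Y}| = 70.


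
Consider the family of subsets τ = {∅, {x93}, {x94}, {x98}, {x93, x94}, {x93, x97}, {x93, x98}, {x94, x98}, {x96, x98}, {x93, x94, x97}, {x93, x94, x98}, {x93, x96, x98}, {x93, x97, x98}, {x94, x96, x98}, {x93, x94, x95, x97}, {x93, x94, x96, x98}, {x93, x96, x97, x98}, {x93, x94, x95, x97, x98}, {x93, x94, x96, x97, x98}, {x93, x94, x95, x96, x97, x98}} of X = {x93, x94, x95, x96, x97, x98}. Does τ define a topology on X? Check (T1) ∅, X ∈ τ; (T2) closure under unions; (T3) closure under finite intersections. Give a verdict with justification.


τ is NOT a topology on X.

Axiom (T1): ∅ ∈ τ? Yes; X ∈ τ? Yes.
Axiom (T2/T3): check pairwise unions and intersections of members of τ.
Counterexample for (T2): {x94} ∪ {x93, x97, x98} = {x93, x94, x97, x98} ∉ τ. Therefore τ is NOT a topology.


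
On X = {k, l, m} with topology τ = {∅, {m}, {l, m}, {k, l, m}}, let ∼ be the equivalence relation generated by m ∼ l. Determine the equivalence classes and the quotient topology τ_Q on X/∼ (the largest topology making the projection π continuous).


X/∼ = {[k], [l=m]}; |τ_Q| = 3.

Equivalence classes: [k], [l=m].
Quotient map π: X → X/∼ sends k ↦ [k], l ↦ [l=m], m ↦ [l=m].
For each subset V ⊆ X/∼, compute π^{-1}(V) ⊆ X and check whether π^{-1}(V) ∈ τ. V is open in τ_Q iff π^{-1}(V) ∈ τ.
  V = {}: π^{-1}(V) = ∅ ∈ τ ✓.
  V = {[k]}: π^{-1}(V) = {k} ∉ τ ✗.
  V = {[l=m]}: π^{-1}(V) = {l, m} ∈ τ ✓.
  V = {[k], [l=m]}: π^{-1}(V) = {k, l, m} ∈ τ ✓.
Open sets in the quotient: τ_Q = {{}, {[l=m]}, {[k], [l=m]}} (3 elements).


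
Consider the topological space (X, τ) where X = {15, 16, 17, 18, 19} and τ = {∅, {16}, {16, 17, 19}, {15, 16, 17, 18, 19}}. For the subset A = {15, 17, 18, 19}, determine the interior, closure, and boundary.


int(A) = ∅, cl(A) = {15, 17, 18, 19}, ∂A = {15, 17, 18, 19}.

Closed sets in (X, τ) are complements of opens:
  closed(X, τ) = {∅, {15, 18}, {15, 17, 18, 19}, {15, 16, 17, 18, 19}}.
int(A) = ⋃ {U ∈ τ : U ⊆ A}. Opens contained in A: ∅.
Taking the union of these: int(A) = ∅.
cl(A) = ⋂ {C closed : A ⊆ C}. Closed sets containing A: {15, 17, 18, 19}, {15, 16, 17, 18, 19}.
Intersecting these: cl(A) = {15, 17, 18, 19}.
∂A = cl(A) ∖ int(A) = {15, 17, 18, 19} ∖ ∅ = {15, 17, 18, 19}.


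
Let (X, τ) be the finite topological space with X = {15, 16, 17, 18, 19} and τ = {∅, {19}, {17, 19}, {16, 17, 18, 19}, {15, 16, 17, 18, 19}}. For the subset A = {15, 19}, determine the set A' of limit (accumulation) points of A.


A' = {15, 16, 17, 18}

For each x ∈ X, list the open sets U ∈ τ with x ∈ U, then check whether U ∩ (A ∖ {x}) ≠ ∅ for every such U.
  x = 15: opens ∋ x are {15, 16, 17, 18, 19}; each meets A ∖ {15}, so x IS a limit point.
  x = 16: opens ∋ x are {16, 17, 18, 19}, {15, 16, 17, 18, 19}; each meets A ∖ {16}, so x IS a limit point.
  x = 17: opens ∋ x are {17, 19}, {16, 17, 18, 19}, {15, 16, 17, 18, 19}; each meets A ∖ {17}, so x IS a limit point.
  x = 18: opens ∋ x are {16, 17, 18, 19}, {15, 16, 17, 18, 19}; each meets A ∖ {18}, so x IS a limit point.
  x = 19: open {19} ∋ x has {19} ∩ (A ∖ {19}) = ∅, so x is NOT a limit point.
Collecting: A' = {15, 16, 17, 18}.


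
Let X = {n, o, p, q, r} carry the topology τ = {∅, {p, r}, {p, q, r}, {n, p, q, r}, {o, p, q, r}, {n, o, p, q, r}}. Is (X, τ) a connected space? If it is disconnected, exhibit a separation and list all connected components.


(X, τ) is connected.

Find clopen sets (U ∈ τ with X ∖ U ∈ τ):
  U = ∅, X ∖ U = {n, o, p, q, r} — both open, so U is clopen.
  U = {n, o, p, q, r}, X ∖ U = ∅ — both open, so U is clopen.
Only trivial clopens (∅ and X) exist, so (X, τ) is connected.
Compute connected components by grouping points that agree on all clopens:
  component: {n, o, p, q, r}


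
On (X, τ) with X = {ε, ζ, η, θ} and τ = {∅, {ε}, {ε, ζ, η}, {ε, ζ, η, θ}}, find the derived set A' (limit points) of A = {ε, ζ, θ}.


A' = {ζ, η, θ}

For each x ∈ X, list the open sets U ∈ τ with x ∈ U, then check whether U ∩ (A ∖ {x}) ≠ ∅ for every such U.
  x = ε: open {ε} ∋ x has {ε} ∩ (A ∖ {ε}) = ∅, so x is NOT a limit point.
  x = ζ: opens ∋ x are {ε, ζ, η}, {ε, ζ, η, θ}; each meets A ∖ {ζ}, so x IS a limit point.
  x = η: opens ∋ x are {ε, ζ, η}, {ε, ζ, η, θ}; each meets A ∖ {η}, so x IS a limit point.
  x = θ: opens ∋ x are {ε, ζ, η, θ}; each meets A ∖ {θ}, so x IS a limit point.
Collecting: A' = {ζ, η, θ}.


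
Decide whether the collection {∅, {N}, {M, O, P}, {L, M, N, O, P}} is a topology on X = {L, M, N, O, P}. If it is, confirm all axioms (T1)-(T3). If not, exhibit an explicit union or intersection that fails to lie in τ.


τ is NOT a topology on X.

Axiom (T1): ∅ ∈ τ? Yes; X ∈ τ? Yes.
Axiom (T2/T3): check pairwise unions and intersections of members of τ.
Counterexample for (T2): {N} ∪ {M, O, P} = {M, N, O, P} ∉ τ. Therefore τ is NOT a topology.


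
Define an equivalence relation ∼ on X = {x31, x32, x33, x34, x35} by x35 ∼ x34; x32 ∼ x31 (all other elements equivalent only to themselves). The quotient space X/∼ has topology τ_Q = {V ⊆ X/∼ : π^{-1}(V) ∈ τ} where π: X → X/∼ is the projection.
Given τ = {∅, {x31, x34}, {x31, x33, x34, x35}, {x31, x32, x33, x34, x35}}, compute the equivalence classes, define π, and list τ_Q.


X/∼ = {[x31=x32], [x33], [x34=x35]}; |τ_Q| = 2.

Equivalence classes: [x31=x32], [x33], [x34=x35].
Quotient map π: X → X/∼ sends x31 ↦ [x31=x32], x32 ↦ [x31=x32], x33 ↦ [x33], x34 ↦ [x34=x35], x35 ↦ [x34=x35].
For each subset V ⊆ X/∼, compute π^{-1}(V) ⊆ X and check whether π^{-1}(V) ∈ τ. V is open in τ_Q iff π^{-1}(V) ∈ τ.
  V = {}: π^{-1}(V) = ∅ ∈ τ ✓.
  V = {[x31=x32]}: π^{-1}(V) = {x31, x32} ∉ τ ✗.
  V = {[x33]}: π^{-1}(V) = {x33} ∉ τ ✗.
  V = {[x31=x32], [x33]}: π^{-1}(V) = {x31, x32, x33} ∉ τ ✗.
  V = {[x34=x35]}: π^{-1}(V) = {x34, x35} ∉ τ ✗.
  V = {[x31=x32], [x34=x35]}: π^{-1}(V) = {x31, x32, x34, x35} ∉ τ ✗.
  V = {[x33], [x34=x35]}: π^{-1}(V) = {x33, x34, x35} ∉ τ ✗.
  V = {[x31=x32], [x33], [x34=x35]}: π^{-1}(V) = {x31, x32, x33, x34, x35} ∈ τ ✓.
Open sets in the quotient: τ_Q = {{}, {[x31=x32], [x33], [x34=x35]}} (2 elements).


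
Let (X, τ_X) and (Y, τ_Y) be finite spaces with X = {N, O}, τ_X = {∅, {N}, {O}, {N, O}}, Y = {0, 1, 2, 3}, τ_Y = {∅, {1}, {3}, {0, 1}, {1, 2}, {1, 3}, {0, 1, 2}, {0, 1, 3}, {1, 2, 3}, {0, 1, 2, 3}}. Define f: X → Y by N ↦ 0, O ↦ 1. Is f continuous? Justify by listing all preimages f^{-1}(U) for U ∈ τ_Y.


f IS continuous.

Compute f^{-1}(U) for each U ∈ τ_Y:
  U = ∅: f^{-1}(U) = ∅ ∈ τ_X ✓.
  U = {1}: f^{-1}(U) = {O} ∈ τ_X ✓.
  U = {3}: f^{-1}(U) = ∅ ∈ τ_X ✓.
  U = {0, 1}: f^{-1}(U) = {N, O} ∈ τ_X ✓.
  U = {1, 2}: f^{-1}(U) = {O} ∈ τ_X ✓.
  U = {1, 3}: f^{-1}(U) = {O} ∈ τ_X ✓.
  U = {0, 1, 2}: f^{-1}(U) = {N, O} ∈ τ_X ✓.
  U = {0, 1, 3}: f^{-1}(U) = {N, O} ∈ τ_X ✓.
  U = {1, 2, 3}: f^{-1}(U) = {O} ∈ τ_X ✓.
  U = {0, 1, 2, 3}: f^{-1}(U) = {N, O} ∈ τ_X ✓.
Every preimage lies in τ_X, so f IS continuous.


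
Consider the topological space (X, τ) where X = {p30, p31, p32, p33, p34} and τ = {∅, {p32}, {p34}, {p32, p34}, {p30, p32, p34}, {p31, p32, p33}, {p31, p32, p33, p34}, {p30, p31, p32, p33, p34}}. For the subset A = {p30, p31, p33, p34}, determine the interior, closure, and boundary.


int(A) = {p34}, cl(A) = {p30, p31, p33, p34}, ∂A = {p30, p31, p33}.

Closed sets in (X, τ) are complements of opens:
  closed(X, τ) = {∅, {p30}, {p30, p34}, {p31, p33}, {p30, p31, p33}, {p30, p31, p32, p33}, {p30, p31, p33, p34}, {p30, p31, p32, p33, p34}}.
int(A) = ⋃ {U ∈ τ : U ⊆ A}. Opens contained in A: ∅, {p34}.
Taking the union of these: int(A) = {p34}.
cl(A) = ⋂ {C closed : A ⊆ C}. Closed sets containing A: {p30, p31, p33, p34}, {p30, p31, p32, p33, p34}.
Intersecting these: cl(A) = {p30, p31, p33, p34}.
∂A = cl(A) ∖ int(A) = {p30, p31, p33, p34} ∖ {p34} = {p30, p31, p33}.


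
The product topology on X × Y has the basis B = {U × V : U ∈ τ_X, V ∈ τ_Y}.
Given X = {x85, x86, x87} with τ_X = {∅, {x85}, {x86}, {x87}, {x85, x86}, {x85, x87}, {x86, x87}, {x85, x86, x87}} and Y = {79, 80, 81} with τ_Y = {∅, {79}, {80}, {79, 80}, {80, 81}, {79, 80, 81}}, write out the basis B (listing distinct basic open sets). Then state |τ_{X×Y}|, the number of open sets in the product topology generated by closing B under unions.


Basis B = {∅ × ∅, {x85} × {79}, {x85} × {80}, {x86} × {79}, {x86} × {80}, {x87} × {79}, {x87} × {80}, {x85} × {79, 80}, {x85, x86} × {79}, {x85, x87} × {79}, {x85} × {80, 81}, {x85, x86} × {80}, {x85, x87} × {80}, {x86} × {79, 80}, {x86, x87} × {79}, {x86} × {80, 81}, {x86, x87} × {80}, {x87} × {79, 80}, {x87} × {80, 81}, {x85} × {79, 80, 81}, {x85, x86, x87} × {79}, {x85, x86, x87} × {80}, {x86} × {79, 80, 81}, {x87} × {79, 80, 81}, {x85, x86} × {79, 80}, {x85, x87} × {79, 80}, {x85, x86} × {80, 81}, {x85, x87} × {80, 81}, {x86, x87} × {79, 80}, {x86, x87} × {80, 81}, {x85, x86} × {79, 80, 81}, {x85, x87} × {79, 80, 81}, {x85, x86, x87} × {79, 80}, {x85, x86, x87} × {80, 81}, {x86, x87} × {79, 80, 81}, {x85, x86, x87} × {79, 80, 81}}; |τ_{X×Y}| = 216.

Enumerate products U × V with U ∈ τ_X, V ∈ τ_Y (deduplicated):
  ∅ × ∅ = {} (∅)
  {x85} × {79} = {(x85,79)}
  {x85} × {80} = {(x85,80)}
  {x86} × {79} = {(x86,79)}
  {x86} × {80} = {(x86,80)}
  {x87} × {79} = {(x87,79)}
  {x87} × {80} = {(x87,80)}
  {x85} × {79, 80} = {(x85,79), (x85,80)}
  {x85, x86} × {79} = {(x85,79), (x86,79)}
  {x85, x87} × {79} = {(x85,79), (x87,79)}
  {x85} × {80, 81} = {(x85,80), (x85,81)}
  {x85, x86} × {80} = {(x85,80), (x86,80)}
  {x85, x87} × {80} = {(x85,80), (x87,80)}
  {x86} × {79, 80} = {(x86,79), (x86,80)}
  {x86, x87} × {79} = {(x86,79), (x87,79)}
  {x86} × {80, 81} = {(x86,80), (x86,81)}
  {x86, x87} × {80} = {(x86,80), (x87,80)}
  {x87} × {79, 80} = {(x87,79), (x87,80)}
  {x87} × {80, 81} = {(x87,80), (x87,81)}
  {x85} × {79, 80, 81} = {(x85,79), (x85,80), (x85,81)}
  {x85, x86, x87} × {79} = {(x85,79), (x86,79), (x87,79)}
  {x85, x86, x87} × {80} = {(x85,80), (x86,80), (x87,80)}
  {x86} × {79, 80, 81} = {(x86,79), (x86,80), (x86,81)}
  {x87} × {79, 80, 81} = {(x87,79), (x87,80), (x87,81)}
  {x85, x86} × {79, 80} = {(x85,79), (x85,80), (x86,79), (x86,80)}
  {x85, x87} × {79, 80} = {(x85,79), (x85,80), (x87,79), (x87,80)}
  {x85, x86} × {80, 81} = {(x85,80), (x85,81), (x86,80), (x86,81)}
  {x85, x87} × {80, 81} = {(x85,80), (x85,81), (x87,80), (x87,81)}
  {x86, x87} × {79, 80} = {(x86,79), (x86,80), (x87,79), (x87,80)}
  {x86, x87} × {80, 81} = {(x86,80), (x86,81), (x87,80), (x87,81)}
  {x85, x86} × {79, 80, 81} = {(x85,79), (x85,80), (x85,81), (x86,79), (x86,80), (x86,81)}
  {x85, x87} × {79, 80, 81} = {(x85,79), (x85,80), (x85,81), (x87,79), (x87,80), (x87,81)}
  {x85, x86, x87} × {79, 80} = {(x85,79), (x85,80), (x86,79), (x86,80), (x87,79), (x87,80)}
  {x85, x86, x87} × {80, 81} = {(x85,80), (x85,81), (x86,80), (x86,81), (x87,80), (x87,81)}
  {x86, x87} × {79, 80, 81} = {(x86,79), (x86,80), (x86,81), (x87,79), (x87,80), (x87,81)}
  {x85, x86, x87} × {79, 80, 81} = {(x85,79), (x85,80), (x85,81), (x86,79), (x86,80), (x86,81), (x87,79), (x87,80), (x87,81)}
These 36 distinct sets form the basis B.
Close under arbitrary unions to get τ_{X×Y}; counting gives |τ_{X×Y}| = 216.


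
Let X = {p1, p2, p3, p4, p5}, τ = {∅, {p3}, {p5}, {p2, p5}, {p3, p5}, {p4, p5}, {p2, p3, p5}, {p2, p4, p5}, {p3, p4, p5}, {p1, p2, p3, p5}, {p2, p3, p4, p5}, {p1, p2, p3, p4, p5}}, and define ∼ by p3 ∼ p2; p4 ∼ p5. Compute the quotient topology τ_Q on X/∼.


X/∼ = {[p1], [p2=p3], [p4=p5]}; |τ_Q| = 4.

Equivalence classes: [p1], [p2=p3], [p4=p5].
Quotient map π: X → X/∼ sends p1 ↦ [p1], p2 ↦ [p2=p3], p3 ↦ [p2=p3], p4 ↦ [p4=p5], p5 ↦ [p4=p5].
For each subset V ⊆ X/∼, compute π^{-1}(V) ⊆ X and check whether π^{-1}(V) ∈ τ. V is open in τ_Q iff π^{-1}(V) ∈ τ.
  V = {}: π^{-1}(V) = ∅ ∈ τ ✓.
  V = {[p1]}: π^{-1}(V) = {p1} ∉ τ ✗.
  V = {[p2=p3]}: π^{-1}(V) = {p2, p3} ∉ τ ✗.
  V = {[p1], [p2=p3]}: π^{-1}(V) = {p1, p2, p3} ∉ τ ✗.
  V = {[p4=p5]}: π^{-1}(V) = {p4, p5} ∈ τ ✓.
  V = {[p1], [p4=p5]}: π^{-1}(V) = {p1, p4, p5} ∉ τ ✗.
  V = {[p2=p3], [p4=p5]}: π^{-1}(V) = {p2, p3, p4, p5} ∈ τ ✓.
  V = {[p1], [p2=p3], [p4=p5]}: π^{-1}(V) = {p1, p2, p3, p4, p5} ∈ τ ✓.
Open sets in the quotient: τ_Q = {{}, {[p4=p5]}, {[p2=p3], [p4=p5]}, {[p1], [p2=p3], [p4=p5]}} (4 elements).


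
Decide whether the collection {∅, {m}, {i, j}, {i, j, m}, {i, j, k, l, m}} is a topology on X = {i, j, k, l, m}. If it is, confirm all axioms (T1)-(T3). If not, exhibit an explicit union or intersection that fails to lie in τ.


τ IS a topology on X.

Axiom (T1): ∅ ∈ τ? Yes; X ∈ τ? Yes.
Axiom (T2/T3): check pairwise unions and intersections of members of τ.
All pairwise intersections and unions checked — each lies in τ. Therefore τ satisfies (T1), (T2), (T3): it IS a topology on X.


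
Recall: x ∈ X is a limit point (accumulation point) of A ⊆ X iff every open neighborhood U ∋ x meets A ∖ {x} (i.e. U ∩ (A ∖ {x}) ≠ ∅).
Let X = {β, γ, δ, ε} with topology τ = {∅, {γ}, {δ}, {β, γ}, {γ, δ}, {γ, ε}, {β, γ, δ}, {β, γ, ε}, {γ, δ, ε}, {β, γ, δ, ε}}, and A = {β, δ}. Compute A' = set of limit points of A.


A' = ∅

For each x ∈ X, list the open sets U ∈ τ with x ∈ U, then check whether U ∩ (A ∖ {x}) ≠ ∅ for every such U.
  x = β: open {β, γ} ∋ x has {β, γ} ∩ (A ∖ {β}) = ∅, so x is NOT a limit point.
  x = γ: open {γ} ∋ x has {γ} ∩ (A ∖ {γ}) = ∅, so x is NOT a limit point.
  x = δ: open {δ} ∋ x has {δ} ∩ (A ∖ {δ}) = ∅, so x is NOT a limit point.
  x = ε: open {γ, ε} ∋ x has {γ, ε} ∩ (A ∖ {ε}) = ∅, so x is NOT a limit point.
Collecting: A' = ∅.


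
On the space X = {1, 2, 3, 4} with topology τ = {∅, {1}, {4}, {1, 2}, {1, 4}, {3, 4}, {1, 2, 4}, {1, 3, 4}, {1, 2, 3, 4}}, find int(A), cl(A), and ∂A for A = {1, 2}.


int(A) = {1, 2}, cl(A) = {1, 2}, ∂A = ∅.

Closed sets in (X, τ) are complements of opens:
  closed(X, τ) = {∅, {2}, {3}, {1, 2}, {2, 3}, {3, 4}, {1, 2, 3}, {2, 3, 4}, {1, 2, 3, 4}}.
int(A) = ⋃ {U ∈ τ : U ⊆ A}. Opens contained in A: ∅, {1}, {1, 2}.
Taking the union of these: int(A) = {1, 2}.
cl(A) = ⋂ {C closed : A ⊆ C}. Closed sets containing A: {1, 2}, {1, 2, 3}, {1, 2, 3, 4}.
Intersecting these: cl(A) = {1, 2}.
∂A = cl(A) ∖ int(A) = {1, 2} ∖ {1, 2} = ∅.


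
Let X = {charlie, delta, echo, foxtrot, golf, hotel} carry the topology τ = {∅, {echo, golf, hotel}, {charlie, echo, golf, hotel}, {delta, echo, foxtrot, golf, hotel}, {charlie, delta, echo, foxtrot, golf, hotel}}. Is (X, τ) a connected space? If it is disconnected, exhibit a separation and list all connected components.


(X, τ) is connected.

Find clopen sets (U ∈ τ with X ∖ U ∈ τ):
  U = ∅, X ∖ U = {charlie, delta, echo, foxtrot, golf, hotel} — both open, so U is clopen.
  U = {charlie, delta, echo, foxtrot, golf, hotel}, X ∖ U = ∅ — both open, so U is clopen.
Only trivial clopens (∅ and X) exist, so (X, τ) is connected.
Compute connected components by grouping points that agree on all clopens:
  component: {charlie, delta, echo, foxtrot, golf, hotel}


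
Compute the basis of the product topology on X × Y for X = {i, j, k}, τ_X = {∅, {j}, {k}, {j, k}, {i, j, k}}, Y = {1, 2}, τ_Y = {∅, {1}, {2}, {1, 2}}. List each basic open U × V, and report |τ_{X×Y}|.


Basis B = {∅ × ∅, {j} × {1}, {j} × {2}, {k} × {1}, {k} × {2}, {j} × {1, 2}, {j, k} × {1}, {j, k} × {2}, {k} × {1, 2}, {i, j, k} × {1}, {i, j, k} × {2}, {j, k} × {1, 2}, {i, j, k} × {1, 2}}; |τ_{X×Y}| = 25.

Enumerate products U × V with U ∈ τ_X, V ∈ τ_Y (deduplicated):
  ∅ × ∅ = {} (∅)
  {j} × {1} = {(j,1)}
  {j} × {2} = {(j,2)}
  {k} × {1} = {(k,1)}
  {k} × {2} = {(k,2)}
  {j} × {1, 2} = {(j,1), (j,2)}
  {j, k} × {1} = {(j,1), (k,1)}
  {j, k} × {2} = {(j,2), (k,2)}
  {k} × {1, 2} = {(k,1), (k,2)}
  {i, j, k} × {1} = {(i,1), (j,1), (k,1)}
  {i, j, k} × {2} = {(i,2), (j,2), (k,2)}
  {j, k} × {1, 2} = {(j,1), (j,2), (k,1), (k,2)}
  {i, j, k} × {1, 2} = {(i,1), (i,2), (j,1), (j,2), (k,1), (k,2)}
These 13 distinct sets form the basis B.
Close under arbitrary unions to get τ_{X×Y}; counting gives |τ_{X×Y}| = 25.


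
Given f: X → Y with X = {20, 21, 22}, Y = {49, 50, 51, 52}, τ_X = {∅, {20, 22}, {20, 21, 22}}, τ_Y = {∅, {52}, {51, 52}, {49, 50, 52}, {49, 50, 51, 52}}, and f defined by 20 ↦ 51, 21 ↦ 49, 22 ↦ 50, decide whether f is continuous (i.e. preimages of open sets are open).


f is NOT continuous.

Compute f^{-1}(U) for each U ∈ τ_Y:
  U = ∅: f^{-1}(U) = ∅ ∈ τ_X ✓.
  U = {52}: f^{-1}(U) = ∅ ∈ τ_X ✓.
  U = {51, 52}: f^{-1}(U) = {20} ∉ τ_X ✗.
  U = {49, 50, 52}: f^{-1}(U) = {21, 22} ∉ τ_X ✗.
  U = {49, 50, 51, 52}: f^{-1}(U) = {20, 21, 22} ∈ τ_X ✓.
Found U = {51, 52} with f^{-1}(U) = {20} not in τ_X. Therefore f is NOT continuous.


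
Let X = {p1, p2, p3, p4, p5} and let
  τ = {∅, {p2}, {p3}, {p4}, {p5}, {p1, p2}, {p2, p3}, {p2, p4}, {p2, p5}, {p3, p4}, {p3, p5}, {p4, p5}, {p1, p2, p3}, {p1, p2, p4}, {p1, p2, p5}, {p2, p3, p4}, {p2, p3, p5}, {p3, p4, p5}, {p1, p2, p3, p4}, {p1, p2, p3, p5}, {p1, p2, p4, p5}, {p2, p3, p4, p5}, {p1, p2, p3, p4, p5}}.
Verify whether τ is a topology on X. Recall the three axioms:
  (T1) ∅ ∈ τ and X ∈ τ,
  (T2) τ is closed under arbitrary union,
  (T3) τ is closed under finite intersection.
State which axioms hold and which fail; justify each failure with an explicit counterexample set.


τ is NOT a topology on X.

Axiom (T1): ∅ ∈ τ? Yes; X ∈ τ? Yes.
Axiom (T2/T3): check pairwise unions and intersections of members of τ.
Counterexample for (T2): {p2} ∪ {p4, p5} = {p2, p4, p5} ∉ τ. Therefore τ is NOT a topology.
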